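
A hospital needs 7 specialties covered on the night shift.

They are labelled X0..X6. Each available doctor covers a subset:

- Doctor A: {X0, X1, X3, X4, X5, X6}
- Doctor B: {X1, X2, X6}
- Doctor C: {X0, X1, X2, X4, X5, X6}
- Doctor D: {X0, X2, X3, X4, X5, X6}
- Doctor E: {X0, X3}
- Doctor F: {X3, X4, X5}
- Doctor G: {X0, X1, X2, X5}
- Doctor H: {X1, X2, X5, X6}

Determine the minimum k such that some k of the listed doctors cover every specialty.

Take {C, E}. Their union is {X0, X1, X2, X3, X4, X5, X6}, which is all 7 specialties.
No single doctor has all 7 specialties (the largest, A, has 6), so 2 is optimal.

2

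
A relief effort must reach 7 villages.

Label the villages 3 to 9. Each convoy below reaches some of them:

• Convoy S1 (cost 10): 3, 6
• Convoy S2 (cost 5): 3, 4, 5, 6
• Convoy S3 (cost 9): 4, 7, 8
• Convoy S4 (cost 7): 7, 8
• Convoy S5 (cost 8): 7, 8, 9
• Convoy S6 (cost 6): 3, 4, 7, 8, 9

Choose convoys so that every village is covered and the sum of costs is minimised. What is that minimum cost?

11

S2, S6 together cover every village (S2 ∪ S6 = {3, 4, 5, 6, 7, 8, 9}); total cost 5 + 6 = 11.
No covering selection has total cost below 11.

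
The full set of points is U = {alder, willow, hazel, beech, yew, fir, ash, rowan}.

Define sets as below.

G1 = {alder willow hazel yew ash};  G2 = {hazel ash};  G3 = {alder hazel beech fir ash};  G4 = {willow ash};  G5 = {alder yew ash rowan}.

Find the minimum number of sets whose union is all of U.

G1 and G3 and G5 together: G1 ∪ G3 ∪ G5 = {alder, willow, hazel, beech, yew, fir, ash, rowan} — every point is covered.
Only G3 contains beech, so G3 is forced; the remaining 3 points need at least 2 more sets (each remaining set adds at most 2) — so at least 3 sets are needed, and 3 is optimal.

3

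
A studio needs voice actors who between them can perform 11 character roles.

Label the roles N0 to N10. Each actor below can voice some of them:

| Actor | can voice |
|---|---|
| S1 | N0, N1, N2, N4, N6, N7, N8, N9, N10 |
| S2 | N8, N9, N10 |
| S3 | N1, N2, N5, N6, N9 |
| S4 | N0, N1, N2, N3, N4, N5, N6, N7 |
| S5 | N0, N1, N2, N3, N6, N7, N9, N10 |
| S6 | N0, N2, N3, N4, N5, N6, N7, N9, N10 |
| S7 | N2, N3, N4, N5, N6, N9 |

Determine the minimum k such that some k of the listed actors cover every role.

2

Take {S1, S6}. Their union is {N0, N1, N2, N3, N4, N5, N6, N7, N8, N9, N10}, which is all 11 roles.
No single actor has all 11 roles (the largest, S1, has 9), so 2 is optimal.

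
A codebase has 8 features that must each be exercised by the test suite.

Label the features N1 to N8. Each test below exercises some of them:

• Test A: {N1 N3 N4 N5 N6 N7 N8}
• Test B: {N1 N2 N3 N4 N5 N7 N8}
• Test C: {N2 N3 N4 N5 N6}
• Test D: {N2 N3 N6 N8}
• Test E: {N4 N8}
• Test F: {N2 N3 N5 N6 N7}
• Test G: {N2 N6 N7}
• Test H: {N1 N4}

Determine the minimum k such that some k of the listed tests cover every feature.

2

A and G together: A ∪ G = {N1, N2, N3, N4, N5, N6, N7, N8} — every feature is covered.
No single test has all 8 features (the largest, A, has 7), so 2 is optimal.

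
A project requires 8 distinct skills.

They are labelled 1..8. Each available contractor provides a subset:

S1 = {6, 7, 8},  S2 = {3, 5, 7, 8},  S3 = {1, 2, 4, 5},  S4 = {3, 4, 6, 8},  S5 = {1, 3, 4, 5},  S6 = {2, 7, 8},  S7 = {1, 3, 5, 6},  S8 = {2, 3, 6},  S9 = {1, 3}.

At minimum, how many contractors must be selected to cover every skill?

3

S1 and S3 and S5 together: S1 ∪ S3 ∪ S5 = {1, 2, 3, 4, 5, 6, 7, 8} — every skill is covered.
No 2 of the 9 contractors cover everything (all 36 combinations miss at least one skill), so 3 is optimal.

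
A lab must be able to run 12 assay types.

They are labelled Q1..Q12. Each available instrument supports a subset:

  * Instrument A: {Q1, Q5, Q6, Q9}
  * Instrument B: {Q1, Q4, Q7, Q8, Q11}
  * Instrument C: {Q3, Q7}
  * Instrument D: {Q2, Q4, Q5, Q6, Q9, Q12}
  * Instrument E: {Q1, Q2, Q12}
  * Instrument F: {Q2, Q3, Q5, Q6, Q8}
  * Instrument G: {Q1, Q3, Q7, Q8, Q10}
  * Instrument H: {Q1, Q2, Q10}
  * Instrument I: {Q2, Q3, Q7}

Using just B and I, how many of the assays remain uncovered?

5

Union of B, I = {Q1, Q2, Q3, Q4, Q7, Q8, Q11}.
Not covered: Q5, Q6, Q9, Q10, Q12 — 5 assays.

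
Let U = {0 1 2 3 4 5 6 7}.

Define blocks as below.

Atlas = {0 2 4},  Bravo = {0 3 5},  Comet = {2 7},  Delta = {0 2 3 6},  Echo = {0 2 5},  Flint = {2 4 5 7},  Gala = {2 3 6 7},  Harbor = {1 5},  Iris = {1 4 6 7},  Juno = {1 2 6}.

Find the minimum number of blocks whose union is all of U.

3

Take {Delta, Harbor, Iris}. Their union is {0, 1, 2, 3, 4, 5, 6, 7}, which is all 8 points.
No 2 of the 10 blocks cover everything (all 45 combinations miss at least one point), so 3 is optimal.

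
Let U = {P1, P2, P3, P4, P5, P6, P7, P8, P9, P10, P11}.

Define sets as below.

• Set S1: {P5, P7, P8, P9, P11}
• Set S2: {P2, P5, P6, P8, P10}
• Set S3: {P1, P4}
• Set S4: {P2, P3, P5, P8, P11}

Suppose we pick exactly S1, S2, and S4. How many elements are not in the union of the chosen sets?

2

Union of S1, S2, S4 = {P2, P3, P5, P6, P7, P8, P9, P10, P11}.
Not covered: P1, P4 — 2 elements.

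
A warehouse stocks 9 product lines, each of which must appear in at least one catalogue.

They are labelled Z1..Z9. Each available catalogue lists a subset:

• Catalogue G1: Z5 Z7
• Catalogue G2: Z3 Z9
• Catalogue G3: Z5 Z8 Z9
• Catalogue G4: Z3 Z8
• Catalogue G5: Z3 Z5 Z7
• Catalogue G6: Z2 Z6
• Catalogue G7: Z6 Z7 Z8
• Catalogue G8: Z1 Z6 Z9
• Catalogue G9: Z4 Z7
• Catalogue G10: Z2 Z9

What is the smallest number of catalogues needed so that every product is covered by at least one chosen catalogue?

Take {G3, G5, G6, G8, G9}. Their union is {Z1, Z2, Z3, Z4, Z5, Z6, Z7, Z8, Z9}, which is all 9 products.
No 4 of the 10 catalogues cover everything (all 210 combinations miss at least one product), so 5 is optimal.

5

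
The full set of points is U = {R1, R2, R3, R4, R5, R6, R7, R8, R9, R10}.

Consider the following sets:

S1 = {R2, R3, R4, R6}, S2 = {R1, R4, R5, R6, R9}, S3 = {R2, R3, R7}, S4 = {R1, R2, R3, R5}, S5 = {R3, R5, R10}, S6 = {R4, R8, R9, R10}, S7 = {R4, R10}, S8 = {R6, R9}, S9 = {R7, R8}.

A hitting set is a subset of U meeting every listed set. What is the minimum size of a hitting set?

4

The 4 points {R4, R5, R6, R7} hit every set.
The sets S4, S7, S8, S9 are pairwise disjoint, so any hitting set needs a separate point for each — at least 4. Hence 4 is optimal.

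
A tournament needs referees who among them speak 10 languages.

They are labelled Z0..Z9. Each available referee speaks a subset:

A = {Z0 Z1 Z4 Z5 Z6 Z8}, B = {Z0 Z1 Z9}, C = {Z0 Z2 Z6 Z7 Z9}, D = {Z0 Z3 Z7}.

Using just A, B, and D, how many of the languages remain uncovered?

Union of A, B, D = {Z0, Z1, Z3, Z4, Z5, Z6, Z7, Z8, Z9}.
Not covered: Z2 — 1 language.

1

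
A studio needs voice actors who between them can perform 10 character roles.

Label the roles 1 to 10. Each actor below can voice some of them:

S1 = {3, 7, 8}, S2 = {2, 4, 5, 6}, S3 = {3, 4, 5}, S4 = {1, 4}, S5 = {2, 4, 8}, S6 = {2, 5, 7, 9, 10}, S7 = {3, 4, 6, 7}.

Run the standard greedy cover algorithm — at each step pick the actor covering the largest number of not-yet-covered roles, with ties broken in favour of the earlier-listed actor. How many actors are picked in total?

4

Greedy: pick S6 (covers 5 new) → pick S7 (covers 3 new) → pick S1 (covers 1 new) → pick S4 (covers 1 new). Total picks: 4.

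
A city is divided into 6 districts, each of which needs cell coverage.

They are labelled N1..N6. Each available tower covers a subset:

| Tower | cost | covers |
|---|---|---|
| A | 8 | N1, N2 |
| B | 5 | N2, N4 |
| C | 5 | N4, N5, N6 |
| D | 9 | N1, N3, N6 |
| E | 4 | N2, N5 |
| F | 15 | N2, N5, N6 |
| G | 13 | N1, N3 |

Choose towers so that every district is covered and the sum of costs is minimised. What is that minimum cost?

C, D, E together cover every district (C ∪ D ∪ E = {N1, N2, N3, N4, N5, N6}); total cost 5 + 9 + 4 = 18.
The greedy pick C, A, D costs 22; no covering selection beats 18.

18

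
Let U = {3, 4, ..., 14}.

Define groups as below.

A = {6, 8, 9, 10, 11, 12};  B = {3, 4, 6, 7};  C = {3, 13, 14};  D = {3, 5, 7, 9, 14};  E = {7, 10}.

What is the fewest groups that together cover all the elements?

4

Take {A, B, C, D}. Their union is {3, 4, 5, 6, 7, 8, 9, 10, 11, 12, 13, 14}, which is all 12 elements.
No 3 of the 5 groups cover everything (all 10 combinations miss at least one element), so 4 is optimal.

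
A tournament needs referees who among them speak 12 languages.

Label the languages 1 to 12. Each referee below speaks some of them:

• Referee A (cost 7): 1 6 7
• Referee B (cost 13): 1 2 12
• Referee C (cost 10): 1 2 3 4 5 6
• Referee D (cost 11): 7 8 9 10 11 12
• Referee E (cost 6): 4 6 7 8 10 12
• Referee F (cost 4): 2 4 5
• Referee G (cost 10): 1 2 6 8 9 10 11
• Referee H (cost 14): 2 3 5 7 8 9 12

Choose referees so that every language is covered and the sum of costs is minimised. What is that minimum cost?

C, D together cover every language (C ∪ D = {1, 2, 3, 4, 5, 6, 7, 8, 9, 10, 11, 12}); total cost 10 + 11 = 21.
The greedy pick E, F, G, C costs 30; no covering selection beats 21.

21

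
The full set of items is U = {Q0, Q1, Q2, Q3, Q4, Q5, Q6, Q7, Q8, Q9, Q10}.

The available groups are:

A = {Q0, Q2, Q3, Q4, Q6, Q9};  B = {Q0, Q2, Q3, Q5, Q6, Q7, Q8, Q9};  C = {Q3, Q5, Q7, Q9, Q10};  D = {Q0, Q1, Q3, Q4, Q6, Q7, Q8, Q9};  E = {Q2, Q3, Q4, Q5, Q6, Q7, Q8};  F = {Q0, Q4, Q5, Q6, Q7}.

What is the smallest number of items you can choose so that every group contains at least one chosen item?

2

H = {Q3, Q4} meets every group (each contains at least one member of H), and |H| = 2.
No single item lies in every group, so at least 2 are needed and 2 is optimal.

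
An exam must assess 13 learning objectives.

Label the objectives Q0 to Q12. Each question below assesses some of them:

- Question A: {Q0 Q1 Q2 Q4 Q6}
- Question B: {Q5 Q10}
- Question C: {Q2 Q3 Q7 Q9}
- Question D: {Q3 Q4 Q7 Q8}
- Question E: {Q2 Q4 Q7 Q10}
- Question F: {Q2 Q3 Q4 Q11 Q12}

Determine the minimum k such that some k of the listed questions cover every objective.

5

Take {A, B, C, D, F}. Their union is {Q0, Q1, Q2, Q3, Q4, Q5, Q6, Q7, Q8, Q9, Q10, Q11, Q12}, which is all 13 objectives.
No 4 of the 6 questions cover everything (all 15 combinations miss at least one objective), so 5 is optimal.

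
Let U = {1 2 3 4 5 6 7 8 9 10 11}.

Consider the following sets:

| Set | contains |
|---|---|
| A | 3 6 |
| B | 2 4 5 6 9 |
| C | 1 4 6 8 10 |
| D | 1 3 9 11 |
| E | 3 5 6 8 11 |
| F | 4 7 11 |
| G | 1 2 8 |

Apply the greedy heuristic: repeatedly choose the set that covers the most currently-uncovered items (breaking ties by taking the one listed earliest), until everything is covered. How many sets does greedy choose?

4

Greedy: pick B (covers 5 new) → pick C (covers 3 new) → pick D (covers 2 new) → pick F (covers 1 new). Total picks: 4.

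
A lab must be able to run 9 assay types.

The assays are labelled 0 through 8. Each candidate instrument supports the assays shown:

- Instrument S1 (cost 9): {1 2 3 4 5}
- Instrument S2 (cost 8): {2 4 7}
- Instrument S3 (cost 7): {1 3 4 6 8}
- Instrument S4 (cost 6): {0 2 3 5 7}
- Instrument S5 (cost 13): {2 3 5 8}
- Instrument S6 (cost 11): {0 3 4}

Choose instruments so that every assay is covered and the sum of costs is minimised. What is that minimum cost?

13

S3, S4 together cover every assay (S3 ∪ S4 = {0, 1, 2, 3, 4, 5, 6, 7, 8}); total cost 7 + 6 = 13.
No covering selection has total cost below 13.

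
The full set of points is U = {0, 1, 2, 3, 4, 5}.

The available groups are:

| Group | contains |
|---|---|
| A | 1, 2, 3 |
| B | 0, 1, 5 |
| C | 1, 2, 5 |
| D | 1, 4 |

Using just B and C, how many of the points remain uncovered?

Union of B, C = {0, 1, 2, 5}.
Not covered: 3, 4 — 2 points.

2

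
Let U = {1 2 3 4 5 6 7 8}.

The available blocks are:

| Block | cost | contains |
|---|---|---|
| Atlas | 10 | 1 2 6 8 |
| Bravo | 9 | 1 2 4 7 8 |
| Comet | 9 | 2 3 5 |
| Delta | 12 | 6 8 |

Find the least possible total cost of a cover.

Atlas, Bravo, Comet together cover every item (Atlas ∪ Bravo ∪ Comet = {1, 2, 3, 4, 5, 6, 7, 8}); total cost 10 + 9 + 9 = 28.
No covering selection has total cost below 28.

28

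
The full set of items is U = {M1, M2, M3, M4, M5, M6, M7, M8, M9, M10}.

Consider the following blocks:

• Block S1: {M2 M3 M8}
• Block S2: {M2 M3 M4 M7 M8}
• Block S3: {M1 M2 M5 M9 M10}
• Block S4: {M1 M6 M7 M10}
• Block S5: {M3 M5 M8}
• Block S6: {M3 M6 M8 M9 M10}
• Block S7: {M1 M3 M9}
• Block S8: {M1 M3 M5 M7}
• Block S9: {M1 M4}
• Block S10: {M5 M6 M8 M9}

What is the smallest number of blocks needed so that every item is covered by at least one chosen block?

3

Take {S2, S3, S6}. Their union is {M1, M2, M3, M4, M5, M6, M7, M8, M9, M10}, which is all 10 items.
No 2 of the 10 blocks cover everything (all 45 combinations miss at least one item), so 3 is optimal.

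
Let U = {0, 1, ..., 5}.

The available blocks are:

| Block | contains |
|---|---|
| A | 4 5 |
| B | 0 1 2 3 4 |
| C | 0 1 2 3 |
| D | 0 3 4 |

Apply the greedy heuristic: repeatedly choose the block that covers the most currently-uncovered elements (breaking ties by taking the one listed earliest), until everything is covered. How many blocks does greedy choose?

2

Greedy: pick B (covers 5 new) → pick A (covers 1 new). Total picks: 2.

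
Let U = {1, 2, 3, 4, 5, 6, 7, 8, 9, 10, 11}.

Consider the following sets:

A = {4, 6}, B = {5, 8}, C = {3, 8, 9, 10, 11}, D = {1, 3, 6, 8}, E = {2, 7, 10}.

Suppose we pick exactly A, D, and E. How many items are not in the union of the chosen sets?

Union of A, D, E = {1, 2, 3, 4, 6, 7, 8, 10}.
Not covered: 5, 9, 11 — 3 items.

3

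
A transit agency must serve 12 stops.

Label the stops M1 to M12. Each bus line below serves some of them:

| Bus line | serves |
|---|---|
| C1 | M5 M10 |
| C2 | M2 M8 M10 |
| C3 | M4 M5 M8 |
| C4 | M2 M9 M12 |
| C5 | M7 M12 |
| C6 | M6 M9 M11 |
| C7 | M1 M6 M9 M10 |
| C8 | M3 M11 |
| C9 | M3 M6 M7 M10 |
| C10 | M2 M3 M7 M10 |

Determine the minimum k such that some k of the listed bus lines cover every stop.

5

Take {C3, C4, C6, C7, C9}. Their union is {M1, M2, M3, M4, M5, M6, M7, M8, M9, M10, M11, M12}, which is all 12 stops.
No 4 of the 10 bus lines cover everything (all 210 combinations miss at least one stop), so 5 is optimal.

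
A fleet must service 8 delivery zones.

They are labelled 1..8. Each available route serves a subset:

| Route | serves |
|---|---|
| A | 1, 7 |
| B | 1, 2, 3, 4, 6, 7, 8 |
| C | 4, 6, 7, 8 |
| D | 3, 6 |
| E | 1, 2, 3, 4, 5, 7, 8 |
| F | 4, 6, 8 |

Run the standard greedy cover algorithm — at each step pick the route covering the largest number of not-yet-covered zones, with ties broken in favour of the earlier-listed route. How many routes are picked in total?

Greedy: pick B (covers 7 new) → pick E (covers 1 new). Total picks: 2.

2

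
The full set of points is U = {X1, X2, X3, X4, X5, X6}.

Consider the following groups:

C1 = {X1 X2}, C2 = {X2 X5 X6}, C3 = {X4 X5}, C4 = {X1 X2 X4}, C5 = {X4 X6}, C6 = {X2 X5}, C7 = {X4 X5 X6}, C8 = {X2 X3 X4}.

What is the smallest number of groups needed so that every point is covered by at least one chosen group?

C1, C2, and C8 cover everything between them: the union {X1, X2, X3, X4, X5, X6} is all of U.
Only C8 contains X3, so C8 is forced; the remaining 3 points need at least 2 more groups (each remaining group adds at most 2) — so at least 3 groups are needed, and 3 is optimal.

3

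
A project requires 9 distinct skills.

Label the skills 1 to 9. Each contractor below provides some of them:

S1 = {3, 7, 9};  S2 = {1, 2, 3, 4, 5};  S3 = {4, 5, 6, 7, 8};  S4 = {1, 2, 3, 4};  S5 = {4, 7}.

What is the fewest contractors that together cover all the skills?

3

Take {S1, S3, S4}. Their union is {1, 2, 3, 4, 5, 6, 7, 8, 9}, which is all 9 skills.
Only S3 contains 6, so S3 is forced; the remaining 4 skills need at least 2 more contractors (each remaining contractor adds at most 3) — so at least 3 contractors are needed, and 3 is optimal.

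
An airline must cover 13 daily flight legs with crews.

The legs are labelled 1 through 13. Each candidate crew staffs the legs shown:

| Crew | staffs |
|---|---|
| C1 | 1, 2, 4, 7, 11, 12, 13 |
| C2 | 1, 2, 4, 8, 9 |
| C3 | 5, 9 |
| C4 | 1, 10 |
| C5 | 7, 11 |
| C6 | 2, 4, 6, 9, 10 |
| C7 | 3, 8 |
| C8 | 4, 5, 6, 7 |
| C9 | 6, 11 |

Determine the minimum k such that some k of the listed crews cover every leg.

C1 and C6 and C7 and C8 together: C1 ∪ C6 ∪ C7 ∪ C8 = {1, 2, 3, 4, 5, 6, 7, 8, 9, 10, 11, 12, 13} — every leg is covered.
No 3 of the 9 crews cover everything (all 84 combinations miss at least one leg), so 4 is optimal.

4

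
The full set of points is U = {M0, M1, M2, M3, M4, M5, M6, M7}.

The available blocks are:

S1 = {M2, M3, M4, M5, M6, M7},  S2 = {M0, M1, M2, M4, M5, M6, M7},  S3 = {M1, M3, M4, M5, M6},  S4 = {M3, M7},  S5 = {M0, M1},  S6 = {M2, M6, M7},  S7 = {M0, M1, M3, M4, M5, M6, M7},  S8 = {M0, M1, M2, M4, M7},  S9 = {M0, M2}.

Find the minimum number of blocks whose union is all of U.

Take {S7, S8}. Their union is {M0, M1, M2, M3, M4, M5, M6, M7}, which is all 8 points.
No single block has all 8 points (the largest, S2, has 7), so 2 is optimal.

2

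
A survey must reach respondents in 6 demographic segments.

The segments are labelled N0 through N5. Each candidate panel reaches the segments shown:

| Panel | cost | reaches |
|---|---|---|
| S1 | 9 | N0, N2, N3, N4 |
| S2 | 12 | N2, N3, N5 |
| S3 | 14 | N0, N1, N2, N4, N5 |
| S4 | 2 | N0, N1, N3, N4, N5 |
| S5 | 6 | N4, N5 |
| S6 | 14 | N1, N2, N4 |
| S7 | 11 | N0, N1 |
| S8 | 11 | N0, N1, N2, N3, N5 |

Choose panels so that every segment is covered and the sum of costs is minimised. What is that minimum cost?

11

S1, S4 together cover every segment (S1 ∪ S4 = {N0, N1, N2, N3, N4, N5}); total cost 9 + 2 = 11.
No covering selection has total cost below 11.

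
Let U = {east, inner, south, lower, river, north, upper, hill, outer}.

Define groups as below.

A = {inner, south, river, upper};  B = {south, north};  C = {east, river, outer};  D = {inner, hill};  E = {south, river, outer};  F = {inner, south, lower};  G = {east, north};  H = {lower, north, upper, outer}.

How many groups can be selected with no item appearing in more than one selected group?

D, E, G are pairwise disjoint (D={inner,hill}; E={south,river,outer}; G={east,north}).
Every remaining group overlaps one of these, and no 4 of the listed groups are pairwise disjoint, so 3 is the maximum.

3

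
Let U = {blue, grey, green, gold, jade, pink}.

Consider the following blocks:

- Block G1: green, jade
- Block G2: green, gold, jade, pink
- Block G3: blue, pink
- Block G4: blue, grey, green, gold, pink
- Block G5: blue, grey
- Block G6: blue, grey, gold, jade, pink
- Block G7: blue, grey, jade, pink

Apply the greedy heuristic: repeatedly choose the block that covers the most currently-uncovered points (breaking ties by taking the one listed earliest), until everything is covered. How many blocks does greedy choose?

2

Greedy: pick G4 (covers 5 new) → pick G1 (covers 1 new). Total picks: 2.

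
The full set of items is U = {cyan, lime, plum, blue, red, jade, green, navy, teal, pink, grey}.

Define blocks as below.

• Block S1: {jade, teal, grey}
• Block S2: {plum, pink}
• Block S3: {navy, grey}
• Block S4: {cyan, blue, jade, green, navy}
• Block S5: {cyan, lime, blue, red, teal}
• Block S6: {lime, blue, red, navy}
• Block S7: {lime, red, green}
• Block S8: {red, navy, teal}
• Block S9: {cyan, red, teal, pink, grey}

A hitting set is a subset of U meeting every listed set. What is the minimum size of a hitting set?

The 4 items {cyan, red, pink, grey} hit every block.
No choice of 3 items meets every block, so 4 is the minimum.

4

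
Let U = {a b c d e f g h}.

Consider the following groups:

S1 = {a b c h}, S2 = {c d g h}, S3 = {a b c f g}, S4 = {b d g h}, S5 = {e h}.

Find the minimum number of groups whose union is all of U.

3

S2, S3, and S5 cover everything between them: the union {a, b, c, d, e, f, g, h} is all of U.
Only S5 contains e, so S5 is forced; the remaining 6 items need at least 2 more groups (each remaining group adds at most 5) — so at least 3 groups are needed, and 3 is optimal.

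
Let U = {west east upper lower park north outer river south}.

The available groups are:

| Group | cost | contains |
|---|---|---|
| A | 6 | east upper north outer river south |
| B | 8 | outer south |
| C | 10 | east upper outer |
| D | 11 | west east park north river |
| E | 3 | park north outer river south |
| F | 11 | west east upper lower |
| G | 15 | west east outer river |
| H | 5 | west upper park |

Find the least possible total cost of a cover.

E, F together cover every element (E ∪ F = {west, east, upper, lower, park, north, outer, river, south}); total cost 3 + 11 = 14.
The greedy pick E, H, F costs 19; no covering selection beats 14.

14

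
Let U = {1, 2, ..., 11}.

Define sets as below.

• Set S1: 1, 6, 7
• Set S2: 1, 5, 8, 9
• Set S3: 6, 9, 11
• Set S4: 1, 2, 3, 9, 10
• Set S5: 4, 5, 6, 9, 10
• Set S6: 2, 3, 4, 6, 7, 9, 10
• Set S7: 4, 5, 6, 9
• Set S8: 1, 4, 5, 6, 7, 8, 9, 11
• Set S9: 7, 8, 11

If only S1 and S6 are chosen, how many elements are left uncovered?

3

Union of S1, S6 = {1, 2, 3, 4, 6, 7, 9, 10}.
Not covered: 5, 8, 11 — 3 elements.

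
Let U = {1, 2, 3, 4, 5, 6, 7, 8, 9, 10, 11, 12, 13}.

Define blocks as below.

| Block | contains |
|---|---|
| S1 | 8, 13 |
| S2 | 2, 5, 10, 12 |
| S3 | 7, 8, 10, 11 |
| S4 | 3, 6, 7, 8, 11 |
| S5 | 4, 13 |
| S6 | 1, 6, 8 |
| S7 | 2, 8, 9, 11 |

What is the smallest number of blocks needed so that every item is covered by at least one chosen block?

5

Take {S2, S4, S5, S6, S7}. Their union is {1, 2, 3, 4, 5, 6, 7, 8, 9, 10, 11, 12, 13}, which is all 13 items.
No 4 of the 7 blocks cover everything (all 35 combinations miss at least one item), so 5 is optimal.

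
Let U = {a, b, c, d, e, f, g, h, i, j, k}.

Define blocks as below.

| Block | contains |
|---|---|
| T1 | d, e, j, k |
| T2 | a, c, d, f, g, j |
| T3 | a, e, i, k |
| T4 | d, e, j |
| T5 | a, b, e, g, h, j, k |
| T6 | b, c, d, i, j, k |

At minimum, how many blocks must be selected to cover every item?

3

T2 and T5 and T6 together: T2 ∪ T5 ∪ T6 = {a, b, c, d, e, f, g, h, i, j, k} — every item is covered.
Only T2 contains f, so T2 is forced; the remaining 5 items need at least 2 more blocks (each remaining block adds at most 4) — so at least 3 blocks are needed, and 3 is optimal.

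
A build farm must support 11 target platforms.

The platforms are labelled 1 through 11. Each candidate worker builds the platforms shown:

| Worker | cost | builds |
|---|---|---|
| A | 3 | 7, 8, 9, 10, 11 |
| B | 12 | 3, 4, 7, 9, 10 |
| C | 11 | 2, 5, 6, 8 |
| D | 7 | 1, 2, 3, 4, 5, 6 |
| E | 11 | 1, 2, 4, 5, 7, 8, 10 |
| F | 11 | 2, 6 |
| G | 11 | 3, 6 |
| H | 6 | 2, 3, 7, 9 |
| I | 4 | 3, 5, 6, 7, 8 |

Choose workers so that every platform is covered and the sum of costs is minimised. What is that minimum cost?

A, D together cover every platform (A ∪ D = {1, 2, 3, 4, 5, 6, 7, 8, 9, 10, 11}); total cost 3 + 7 = 10.
No covering selection has total cost below 10.

10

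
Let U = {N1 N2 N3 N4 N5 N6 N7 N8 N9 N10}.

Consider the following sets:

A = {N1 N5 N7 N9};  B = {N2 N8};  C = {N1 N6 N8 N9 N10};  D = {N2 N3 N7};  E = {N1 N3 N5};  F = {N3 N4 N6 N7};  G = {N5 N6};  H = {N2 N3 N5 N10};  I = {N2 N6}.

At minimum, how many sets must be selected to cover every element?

Take {C, F, H}. Their union is {N1, N2, N3, N4, N5, N6, N7, N8, N9, N10}, which is all 10 elements.
Only F contains N4, so F is forced; the remaining 6 elements need at least 2 more sets (each remaining set adds at most 4) — so at least 3 sets are needed, and 3 is optimal.

3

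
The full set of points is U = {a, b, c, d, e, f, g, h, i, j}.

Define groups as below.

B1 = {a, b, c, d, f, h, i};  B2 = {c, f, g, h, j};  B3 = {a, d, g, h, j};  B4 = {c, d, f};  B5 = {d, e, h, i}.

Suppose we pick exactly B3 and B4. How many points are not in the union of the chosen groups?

3

Union of B3, B4 = {a, c, d, f, g, h, j}.
Not covered: b, e, i — 3 points.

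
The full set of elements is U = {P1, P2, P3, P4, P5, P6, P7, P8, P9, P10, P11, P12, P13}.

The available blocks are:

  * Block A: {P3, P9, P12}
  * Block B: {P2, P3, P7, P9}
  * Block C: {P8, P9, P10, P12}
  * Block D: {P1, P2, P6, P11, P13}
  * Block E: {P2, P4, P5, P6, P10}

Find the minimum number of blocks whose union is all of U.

4

B, C, D, and E cover everything between them: the union {P1, P2, P3, P4, P5, P6, P7, P8, P9, P10, P11, P12, P13} is all of U.
Only E contains P4, so E is forced; the remaining 8 elements need at least 3 more blocks (each remaining block adds at most 3) — so at least 4 blocks are needed, and 4 is optimal.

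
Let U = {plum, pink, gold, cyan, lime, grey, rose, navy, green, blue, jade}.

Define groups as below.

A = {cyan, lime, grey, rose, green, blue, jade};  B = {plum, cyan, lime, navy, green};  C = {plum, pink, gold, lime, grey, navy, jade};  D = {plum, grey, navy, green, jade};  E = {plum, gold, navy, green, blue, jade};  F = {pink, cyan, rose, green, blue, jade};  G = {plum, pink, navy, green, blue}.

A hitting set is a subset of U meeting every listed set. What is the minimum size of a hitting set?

H = {green, jade} meets every group (each contains at least one member of H), and |H| = 2.
No single item lies in every group, so at least 2 are needed and 2 is optimal.

2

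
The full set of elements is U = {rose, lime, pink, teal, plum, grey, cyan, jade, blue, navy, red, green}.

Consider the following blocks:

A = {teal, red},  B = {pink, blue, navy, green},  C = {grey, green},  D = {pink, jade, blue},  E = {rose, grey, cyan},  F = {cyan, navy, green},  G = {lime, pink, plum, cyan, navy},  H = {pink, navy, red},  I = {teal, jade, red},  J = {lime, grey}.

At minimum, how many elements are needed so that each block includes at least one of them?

Take T = {teal, grey, jade, navy}. Each listed block contains at least one of these, so T is a hitting set of size 4.
The blocks A, D, F, J are pairwise disjoint, so any hitting set needs a separate element for each — at least 4. Hence 4 is optimal.

4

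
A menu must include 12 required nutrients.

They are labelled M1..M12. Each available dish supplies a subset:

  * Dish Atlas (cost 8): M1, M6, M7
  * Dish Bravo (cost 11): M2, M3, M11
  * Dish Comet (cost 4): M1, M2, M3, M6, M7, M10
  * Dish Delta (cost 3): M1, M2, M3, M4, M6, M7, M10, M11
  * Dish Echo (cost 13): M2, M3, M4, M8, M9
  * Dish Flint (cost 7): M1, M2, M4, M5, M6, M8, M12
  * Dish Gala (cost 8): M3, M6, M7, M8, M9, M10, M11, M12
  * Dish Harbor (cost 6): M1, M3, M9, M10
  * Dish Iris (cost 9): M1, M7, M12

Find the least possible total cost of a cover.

Flint, Gala together cover every nutrient (Flint ∪ Gala = {M1, M2, M3, M4, M5, M6, M7, M8, M9, M10, M11, M12}); total cost 7 + 8 = 15.
The greedy pick Delta, Flint, Harbor costs 16; no covering selection beats 15.

15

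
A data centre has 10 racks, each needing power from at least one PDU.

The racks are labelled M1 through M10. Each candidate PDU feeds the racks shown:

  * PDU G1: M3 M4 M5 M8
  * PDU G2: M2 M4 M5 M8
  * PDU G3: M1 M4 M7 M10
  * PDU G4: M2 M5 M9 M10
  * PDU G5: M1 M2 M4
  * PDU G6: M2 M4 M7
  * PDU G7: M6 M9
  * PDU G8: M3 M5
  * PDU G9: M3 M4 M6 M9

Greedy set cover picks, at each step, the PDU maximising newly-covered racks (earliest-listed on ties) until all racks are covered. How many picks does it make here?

4

Greedy: pick G1 (covers 4 new) → pick G3 (covers 3 new) → pick G4 (covers 2 new) → pick G7 (covers 1 new). Total picks: 4.
(The true minimum cover uses only 3 PDUs, so greedy is not optimal here.)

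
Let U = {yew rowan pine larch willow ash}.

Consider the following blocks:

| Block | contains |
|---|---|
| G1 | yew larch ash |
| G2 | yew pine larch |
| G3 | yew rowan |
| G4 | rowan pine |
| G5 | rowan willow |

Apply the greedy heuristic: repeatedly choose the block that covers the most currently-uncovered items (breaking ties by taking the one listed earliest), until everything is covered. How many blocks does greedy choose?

3

Greedy: pick G1 (covers 3 new) → pick G4 (covers 2 new) → pick G5 (covers 1 new). Total picks: 3.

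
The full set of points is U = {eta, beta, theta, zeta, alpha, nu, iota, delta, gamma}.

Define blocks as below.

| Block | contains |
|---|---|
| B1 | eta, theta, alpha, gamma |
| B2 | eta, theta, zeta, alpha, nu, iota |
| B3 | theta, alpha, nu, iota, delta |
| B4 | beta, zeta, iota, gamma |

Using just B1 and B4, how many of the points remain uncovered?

Union of B1, B4 = {eta, beta, theta, zeta, alpha, iota, gamma}.
Not covered: nu, delta — 2 points.

2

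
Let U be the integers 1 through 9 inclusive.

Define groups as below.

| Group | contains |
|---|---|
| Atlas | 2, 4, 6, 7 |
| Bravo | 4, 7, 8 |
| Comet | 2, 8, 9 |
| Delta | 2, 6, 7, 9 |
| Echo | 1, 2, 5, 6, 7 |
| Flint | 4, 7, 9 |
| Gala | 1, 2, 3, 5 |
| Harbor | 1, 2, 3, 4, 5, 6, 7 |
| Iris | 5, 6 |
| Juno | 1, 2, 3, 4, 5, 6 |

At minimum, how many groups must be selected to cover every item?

2

Comet and Harbor together: Comet ∪ Harbor = {1, 2, 3, 4, 5, 6, 7, 8, 9} — every item is covered.
No single group has all 9 items (the largest, Harbor, has 7), so 2 is optimal.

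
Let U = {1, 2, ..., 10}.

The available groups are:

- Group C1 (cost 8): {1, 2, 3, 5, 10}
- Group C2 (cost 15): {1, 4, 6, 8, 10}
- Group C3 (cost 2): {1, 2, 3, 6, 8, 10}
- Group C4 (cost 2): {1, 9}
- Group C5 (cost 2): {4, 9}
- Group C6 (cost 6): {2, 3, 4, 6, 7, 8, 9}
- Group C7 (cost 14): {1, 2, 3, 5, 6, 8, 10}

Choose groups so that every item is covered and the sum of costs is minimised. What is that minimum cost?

C1, C6 together cover every item (C1 ∪ C6 = {1, 2, 3, 4, 5, 6, 7, 8, 9, 10}); total cost 8 + 6 = 14.
The greedy pick C3, C5, C6, C1 costs 18; no covering selection beats 14.

14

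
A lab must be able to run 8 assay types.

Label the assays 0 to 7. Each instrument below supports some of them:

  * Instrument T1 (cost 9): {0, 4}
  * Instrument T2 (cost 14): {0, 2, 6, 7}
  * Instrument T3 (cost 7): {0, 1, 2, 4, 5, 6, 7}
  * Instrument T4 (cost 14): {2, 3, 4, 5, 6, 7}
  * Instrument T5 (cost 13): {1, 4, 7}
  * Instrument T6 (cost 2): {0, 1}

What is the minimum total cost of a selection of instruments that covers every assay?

T4, T6 together cover every assay (T4 ∪ T6 = {0, 1, 2, 3, 4, 5, 6, 7}); total cost 14 + 2 = 16.
The greedy pick T3, T4 costs 21; no covering selection beats 16.

16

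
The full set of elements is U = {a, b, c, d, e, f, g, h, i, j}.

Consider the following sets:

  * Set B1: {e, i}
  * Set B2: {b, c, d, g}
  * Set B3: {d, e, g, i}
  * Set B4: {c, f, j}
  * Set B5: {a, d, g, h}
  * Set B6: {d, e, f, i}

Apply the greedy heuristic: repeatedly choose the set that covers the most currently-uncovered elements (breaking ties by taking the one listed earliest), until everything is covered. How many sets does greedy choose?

4

Greedy: pick B2 (covers 4 new) → pick B6 (covers 3 new) → pick B5 (covers 2 new) → pick B4 (covers 1 new). Total picks: 4.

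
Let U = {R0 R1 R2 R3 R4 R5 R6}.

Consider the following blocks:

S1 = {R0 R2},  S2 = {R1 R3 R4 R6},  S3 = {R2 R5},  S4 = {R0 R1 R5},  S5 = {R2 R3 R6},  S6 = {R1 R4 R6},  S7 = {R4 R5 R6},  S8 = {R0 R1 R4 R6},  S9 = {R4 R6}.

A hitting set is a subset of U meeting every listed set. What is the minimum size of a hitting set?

H = {R1, R2, R4} meets every block (each contains at least one member of H), and |H| = 3.
No choice of 2 points meets every block, so 3 is the minimum.

3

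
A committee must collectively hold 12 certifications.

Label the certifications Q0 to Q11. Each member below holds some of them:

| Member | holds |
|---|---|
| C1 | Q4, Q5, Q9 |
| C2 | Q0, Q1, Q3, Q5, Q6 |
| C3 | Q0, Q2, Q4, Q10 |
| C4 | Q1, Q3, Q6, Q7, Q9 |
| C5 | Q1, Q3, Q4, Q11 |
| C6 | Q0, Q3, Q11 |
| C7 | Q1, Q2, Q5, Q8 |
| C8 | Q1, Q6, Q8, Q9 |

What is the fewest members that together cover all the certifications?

4

C3 and C4 and C5 and C7 together: C3 ∪ C4 ∪ C5 ∪ C7 = {Q0, Q1, Q2, Q3, Q4, Q5, Q6, Q7, Q8, Q9, Q10, Q11} — every certification is covered.
No 3 of the 8 members cover everything (all 56 combinations miss at least one certification), so 4 is optimal.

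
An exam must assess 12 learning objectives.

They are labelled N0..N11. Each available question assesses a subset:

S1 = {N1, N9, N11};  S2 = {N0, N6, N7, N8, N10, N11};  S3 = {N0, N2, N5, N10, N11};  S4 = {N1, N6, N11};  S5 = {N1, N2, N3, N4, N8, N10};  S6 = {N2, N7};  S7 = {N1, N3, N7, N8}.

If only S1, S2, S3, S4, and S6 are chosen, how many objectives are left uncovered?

Union of S1, S2, S3, S4, S6 = {N0, N1, N2, N5, N6, N7, N8, N9, N10, N11}.
Not covered: N3, N4 — 2 objectives.

2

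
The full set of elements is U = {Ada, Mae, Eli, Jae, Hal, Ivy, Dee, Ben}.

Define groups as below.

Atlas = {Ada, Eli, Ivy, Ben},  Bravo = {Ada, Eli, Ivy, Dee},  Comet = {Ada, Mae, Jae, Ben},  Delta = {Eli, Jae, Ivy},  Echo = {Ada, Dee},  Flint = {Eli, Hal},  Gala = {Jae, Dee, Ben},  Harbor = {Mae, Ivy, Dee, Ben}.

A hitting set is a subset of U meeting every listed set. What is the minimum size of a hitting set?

3

H = {Ada, Eli, Dee} meets every group (each contains at least one member of H), and |H| = 3.
No choice of 2 elements meets every group, so 3 is the minimum.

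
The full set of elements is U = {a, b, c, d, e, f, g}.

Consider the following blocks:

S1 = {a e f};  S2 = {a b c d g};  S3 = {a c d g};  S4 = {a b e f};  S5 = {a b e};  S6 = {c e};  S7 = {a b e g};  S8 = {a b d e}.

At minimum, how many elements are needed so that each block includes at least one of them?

The 2 elements {a, e} hit every block.
No single element lies in every block, so at least 2 are needed and 2 is optimal.

2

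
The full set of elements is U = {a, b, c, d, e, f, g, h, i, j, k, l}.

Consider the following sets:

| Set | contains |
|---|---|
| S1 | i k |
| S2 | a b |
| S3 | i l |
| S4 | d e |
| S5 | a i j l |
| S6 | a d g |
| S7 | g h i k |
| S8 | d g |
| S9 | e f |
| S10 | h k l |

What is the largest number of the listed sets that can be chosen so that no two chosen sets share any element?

4

S2, S3, S8, S9 are pairwise disjoint (S2={a,b}; S3={i,l}; S8={d,g}; S9={e,f}).
Every remaining set overlaps one of these, and no 5 of the listed sets are pairwise disjoint, so 4 is the maximum.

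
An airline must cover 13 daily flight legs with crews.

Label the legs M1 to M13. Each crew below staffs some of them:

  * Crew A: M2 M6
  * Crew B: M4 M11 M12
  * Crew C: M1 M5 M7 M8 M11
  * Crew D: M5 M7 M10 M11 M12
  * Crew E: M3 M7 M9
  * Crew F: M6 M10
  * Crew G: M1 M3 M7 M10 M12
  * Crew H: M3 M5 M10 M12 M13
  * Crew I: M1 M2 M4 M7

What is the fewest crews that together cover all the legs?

5

A and B and C and E and H together: A ∪ B ∪ C ∪ E ∪ H = {M1, M2, M3, M4, M5, M6, M7, M8, M9, M10, M11, M12, M13} — every leg is covered.
No 4 of the 9 crews cover everything (all 126 combinations miss at least one leg), so 5 is optimal.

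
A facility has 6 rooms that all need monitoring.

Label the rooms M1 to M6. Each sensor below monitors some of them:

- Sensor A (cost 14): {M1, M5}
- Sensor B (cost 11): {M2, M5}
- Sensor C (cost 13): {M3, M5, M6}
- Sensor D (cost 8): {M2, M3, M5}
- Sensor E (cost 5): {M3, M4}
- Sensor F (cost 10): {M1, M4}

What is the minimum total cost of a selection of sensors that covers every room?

C, D, F together cover every room (C ∪ D ∪ F = {M1, M2, M3, M4, M5, M6}); total cost 13 + 8 + 10 = 31.
The greedy pick E, D, F, C costs 36; no covering selection beats 31.

31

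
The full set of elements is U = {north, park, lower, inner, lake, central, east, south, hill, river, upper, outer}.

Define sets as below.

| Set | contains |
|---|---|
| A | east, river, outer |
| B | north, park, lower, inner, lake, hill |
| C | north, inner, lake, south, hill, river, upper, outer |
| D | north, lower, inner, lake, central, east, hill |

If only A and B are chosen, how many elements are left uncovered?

3

Union of A, B = {north, park, lower, inner, lake, east, hill, river, outer}.
Not covered: central, south, upper — 3 elements.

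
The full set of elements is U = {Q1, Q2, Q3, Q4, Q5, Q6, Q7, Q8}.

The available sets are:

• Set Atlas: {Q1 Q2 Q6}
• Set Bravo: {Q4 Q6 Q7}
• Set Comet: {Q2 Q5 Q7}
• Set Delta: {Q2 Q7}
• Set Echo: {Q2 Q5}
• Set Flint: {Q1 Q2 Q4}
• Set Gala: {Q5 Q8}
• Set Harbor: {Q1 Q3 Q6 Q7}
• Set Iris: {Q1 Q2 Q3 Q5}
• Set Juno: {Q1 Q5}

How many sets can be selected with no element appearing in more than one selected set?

2

Bravo, Echo are pairwise disjoint (Bravo={Q4,Q6,Q7}; Echo={Q2,Q5}).
Every remaining set overlaps one of these, and no 3 of the listed sets are pairwise disjoint, so 2 is the maximum.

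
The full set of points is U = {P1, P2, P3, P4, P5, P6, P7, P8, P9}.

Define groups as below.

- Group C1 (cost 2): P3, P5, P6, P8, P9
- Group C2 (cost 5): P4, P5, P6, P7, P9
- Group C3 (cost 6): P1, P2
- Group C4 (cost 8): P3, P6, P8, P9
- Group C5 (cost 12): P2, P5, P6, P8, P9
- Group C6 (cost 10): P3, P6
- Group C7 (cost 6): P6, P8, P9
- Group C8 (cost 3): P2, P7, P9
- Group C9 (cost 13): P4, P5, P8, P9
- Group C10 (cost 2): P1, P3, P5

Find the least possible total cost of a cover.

12

C1, C2, C8, C10 together cover every point (C1 ∪ C2 ∪ C8 ∪ C10 = {P1, P2, P3, P4, P5, P6, P7, P8, P9}); total cost 2 + 5 + 3 + 2 = 12.
No covering selection has total cost below 12.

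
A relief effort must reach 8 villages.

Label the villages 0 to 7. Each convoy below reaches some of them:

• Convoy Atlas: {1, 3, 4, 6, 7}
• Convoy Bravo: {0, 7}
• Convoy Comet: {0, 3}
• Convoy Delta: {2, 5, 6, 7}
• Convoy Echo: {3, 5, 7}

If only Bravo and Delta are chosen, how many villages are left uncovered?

Union of Bravo, Delta = {0, 2, 5, 6, 7}.
Not covered: 1, 3, 4 — 3 villages.

3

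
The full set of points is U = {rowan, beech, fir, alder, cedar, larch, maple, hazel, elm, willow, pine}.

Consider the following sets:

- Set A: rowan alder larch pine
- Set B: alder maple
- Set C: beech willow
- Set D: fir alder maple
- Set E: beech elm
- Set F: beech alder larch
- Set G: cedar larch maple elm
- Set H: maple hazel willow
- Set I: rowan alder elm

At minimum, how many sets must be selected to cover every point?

5

Take {A, D, F, G, H}. Their union is {rowan, beech, fir, alder, cedar, larch, maple, hazel, elm, willow, pine}, which is all 11 points.
No 4 of the 9 sets cover everything (all 126 combinations miss at least one point), so 5 is optimal.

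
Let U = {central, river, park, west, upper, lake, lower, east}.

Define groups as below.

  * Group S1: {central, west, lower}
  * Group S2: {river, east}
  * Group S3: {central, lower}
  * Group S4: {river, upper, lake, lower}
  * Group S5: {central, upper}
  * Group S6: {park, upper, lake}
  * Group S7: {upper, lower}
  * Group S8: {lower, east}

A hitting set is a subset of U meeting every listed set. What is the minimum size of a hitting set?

H = {river, upper, lower} meets every group (each contains at least one member of H), and |H| = 3.
The groups S2, S3, S6 are pairwise disjoint, so any hitting set needs a separate point for each — at least 3. Hence 3 is optimal.

3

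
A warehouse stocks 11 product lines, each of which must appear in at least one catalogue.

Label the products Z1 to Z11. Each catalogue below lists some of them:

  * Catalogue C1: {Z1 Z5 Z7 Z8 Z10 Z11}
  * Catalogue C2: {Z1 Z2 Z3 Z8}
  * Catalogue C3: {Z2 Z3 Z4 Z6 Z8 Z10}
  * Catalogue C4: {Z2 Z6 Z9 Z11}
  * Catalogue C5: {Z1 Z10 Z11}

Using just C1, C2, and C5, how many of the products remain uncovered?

Union of C1, C2, C5 = {Z1, Z2, Z3, Z5, Z7, Z8, Z10, Z11}.
Not covered: Z4, Z6, Z9 — 3 products.

3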